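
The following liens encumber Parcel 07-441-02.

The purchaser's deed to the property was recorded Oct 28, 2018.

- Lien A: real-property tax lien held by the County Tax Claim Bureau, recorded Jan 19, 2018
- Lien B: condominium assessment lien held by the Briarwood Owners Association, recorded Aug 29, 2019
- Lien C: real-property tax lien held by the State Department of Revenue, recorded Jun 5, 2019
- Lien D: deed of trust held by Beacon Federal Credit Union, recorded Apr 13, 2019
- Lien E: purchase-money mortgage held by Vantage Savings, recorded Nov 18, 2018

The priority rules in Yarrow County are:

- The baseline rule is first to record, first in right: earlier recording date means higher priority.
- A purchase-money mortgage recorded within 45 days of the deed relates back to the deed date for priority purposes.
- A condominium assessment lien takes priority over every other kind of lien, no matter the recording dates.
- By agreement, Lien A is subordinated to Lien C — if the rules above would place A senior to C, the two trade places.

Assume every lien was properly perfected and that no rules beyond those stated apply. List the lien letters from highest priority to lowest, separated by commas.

B, C, E, D, A

First, effective dates: E's effective date is the deed date, Oct 28, 2018.
B, as a condominium assessment lien, has superpriority and ranks first.
Ordering the rest by effective date: A (Jan 19, 2018), E (Oct 28, 2018), D (Apr 13, 2019), C (Jun 5, 2019).
A is senior to C before the subordination, so the two trade places.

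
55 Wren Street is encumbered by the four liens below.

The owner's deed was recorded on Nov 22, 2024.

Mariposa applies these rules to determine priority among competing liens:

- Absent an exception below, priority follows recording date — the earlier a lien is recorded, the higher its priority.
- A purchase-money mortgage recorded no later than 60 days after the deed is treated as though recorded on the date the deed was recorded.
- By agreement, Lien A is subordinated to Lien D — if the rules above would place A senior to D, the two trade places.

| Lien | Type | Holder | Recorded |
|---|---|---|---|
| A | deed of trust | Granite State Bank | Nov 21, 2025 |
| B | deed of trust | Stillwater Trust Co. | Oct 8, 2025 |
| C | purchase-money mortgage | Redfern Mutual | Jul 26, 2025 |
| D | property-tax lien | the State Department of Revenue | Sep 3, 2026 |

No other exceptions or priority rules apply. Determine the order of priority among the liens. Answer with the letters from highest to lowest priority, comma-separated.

Effective dates: C was recorded 246 days after the deed — beyond 60 days — so no relation-back applies.
By effective date, earliest first: C (Jul 26, 2025), B (Oct 8, 2025), A (Nov 21, 2025), D (Sep 3, 2026).
A would otherwise be senior to D, so under the subordination agreement A and D exchange positions.

C, B, D, A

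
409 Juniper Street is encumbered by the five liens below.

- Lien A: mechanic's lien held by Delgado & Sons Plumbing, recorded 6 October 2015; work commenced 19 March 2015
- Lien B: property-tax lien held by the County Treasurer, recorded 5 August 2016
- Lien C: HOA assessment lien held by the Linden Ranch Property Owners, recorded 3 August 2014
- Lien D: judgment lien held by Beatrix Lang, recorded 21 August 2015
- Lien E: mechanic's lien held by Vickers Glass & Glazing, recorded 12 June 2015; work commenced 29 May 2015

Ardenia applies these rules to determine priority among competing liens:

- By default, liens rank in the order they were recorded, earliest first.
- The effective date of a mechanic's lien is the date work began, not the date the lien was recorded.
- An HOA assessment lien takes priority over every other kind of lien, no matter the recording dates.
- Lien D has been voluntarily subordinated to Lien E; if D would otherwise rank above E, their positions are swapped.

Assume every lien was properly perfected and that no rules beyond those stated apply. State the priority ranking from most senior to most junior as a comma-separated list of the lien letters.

Effective dates: A relates back to 19 March 2015 (work commenced); E's effective date is 29 May 2015, when work began.
C is an HOA assessment lien and takes priority over every other lien.
Among the remaining liens, by effective date: A (19 March 2015), E (29 May 2015), D (21 August 2015), B (5 August 2016).
D already ranks below E; the subordination has no effect.

C, A, E, D, B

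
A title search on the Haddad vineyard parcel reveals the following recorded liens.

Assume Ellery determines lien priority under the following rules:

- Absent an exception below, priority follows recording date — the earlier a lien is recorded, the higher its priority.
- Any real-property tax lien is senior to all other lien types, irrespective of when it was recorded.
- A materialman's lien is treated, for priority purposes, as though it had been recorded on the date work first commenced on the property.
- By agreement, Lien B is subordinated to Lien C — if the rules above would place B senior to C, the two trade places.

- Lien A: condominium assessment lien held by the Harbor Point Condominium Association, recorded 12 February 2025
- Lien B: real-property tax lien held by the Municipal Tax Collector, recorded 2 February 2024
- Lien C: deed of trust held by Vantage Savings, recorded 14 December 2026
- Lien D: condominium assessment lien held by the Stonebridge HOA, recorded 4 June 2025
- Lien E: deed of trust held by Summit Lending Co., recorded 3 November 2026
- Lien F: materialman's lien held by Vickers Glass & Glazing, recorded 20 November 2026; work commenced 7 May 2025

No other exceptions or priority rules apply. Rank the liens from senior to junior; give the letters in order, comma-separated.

C, A, F, D, E, B

Effective dates after the stated exceptions: F relates back to 7 May 2025 (work commenced).
B is a real-property tax lien, so it outranks all other liens regardless of date.
Remaining liens by effective date: A (12 February 2025), F (7 May 2025), D (4 June 2025), E (3 November 2026), C (14 December 2026).
The subordination applies — B was senior to C — so B and C swap.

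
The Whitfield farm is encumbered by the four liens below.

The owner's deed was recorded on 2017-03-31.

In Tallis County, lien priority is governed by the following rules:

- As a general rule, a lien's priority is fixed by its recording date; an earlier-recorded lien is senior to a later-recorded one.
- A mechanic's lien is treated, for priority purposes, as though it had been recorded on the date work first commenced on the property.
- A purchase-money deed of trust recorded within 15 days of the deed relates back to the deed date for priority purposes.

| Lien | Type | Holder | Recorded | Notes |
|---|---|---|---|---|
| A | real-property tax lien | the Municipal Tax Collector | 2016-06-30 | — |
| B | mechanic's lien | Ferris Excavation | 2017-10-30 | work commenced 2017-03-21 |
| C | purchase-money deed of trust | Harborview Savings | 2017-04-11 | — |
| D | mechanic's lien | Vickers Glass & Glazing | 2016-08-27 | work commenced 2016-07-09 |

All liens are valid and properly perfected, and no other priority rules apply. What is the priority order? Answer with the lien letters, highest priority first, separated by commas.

A, D, B, C

First, effective dates: B relates back to 2017-03-21 (work commenced); C's effective date is the deed date, 2017-03-31; D is treated as recorded 2016-07-09, the work-commencement date.
By effective date, earliest first: A (2016-06-30), D (2016-07-09), B (2017-03-21), C (2017-03-31).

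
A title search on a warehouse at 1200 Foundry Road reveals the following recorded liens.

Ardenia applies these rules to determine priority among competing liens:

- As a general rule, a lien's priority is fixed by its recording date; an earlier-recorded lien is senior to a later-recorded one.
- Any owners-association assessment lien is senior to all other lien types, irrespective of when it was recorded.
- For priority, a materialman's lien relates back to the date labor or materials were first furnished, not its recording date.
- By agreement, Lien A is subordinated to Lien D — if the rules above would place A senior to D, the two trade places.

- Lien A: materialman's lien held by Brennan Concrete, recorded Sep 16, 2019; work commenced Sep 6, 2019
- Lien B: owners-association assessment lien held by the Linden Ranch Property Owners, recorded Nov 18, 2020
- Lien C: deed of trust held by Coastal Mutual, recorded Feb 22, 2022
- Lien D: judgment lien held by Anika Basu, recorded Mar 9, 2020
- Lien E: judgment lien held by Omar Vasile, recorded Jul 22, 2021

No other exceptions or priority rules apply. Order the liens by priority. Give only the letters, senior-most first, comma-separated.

B, D, A, E, C

Effective dates: A relates back to Sep 6, 2019 (work commenced).
As an owners-association assessment lien, B is senior to every other lien.
Remaining liens by effective date: A (Sep 6, 2019), D (Mar 9, 2020), E (Jul 22, 2021), C (Feb 22, 2022).
A is senior to D before the subordination, so the two trade places.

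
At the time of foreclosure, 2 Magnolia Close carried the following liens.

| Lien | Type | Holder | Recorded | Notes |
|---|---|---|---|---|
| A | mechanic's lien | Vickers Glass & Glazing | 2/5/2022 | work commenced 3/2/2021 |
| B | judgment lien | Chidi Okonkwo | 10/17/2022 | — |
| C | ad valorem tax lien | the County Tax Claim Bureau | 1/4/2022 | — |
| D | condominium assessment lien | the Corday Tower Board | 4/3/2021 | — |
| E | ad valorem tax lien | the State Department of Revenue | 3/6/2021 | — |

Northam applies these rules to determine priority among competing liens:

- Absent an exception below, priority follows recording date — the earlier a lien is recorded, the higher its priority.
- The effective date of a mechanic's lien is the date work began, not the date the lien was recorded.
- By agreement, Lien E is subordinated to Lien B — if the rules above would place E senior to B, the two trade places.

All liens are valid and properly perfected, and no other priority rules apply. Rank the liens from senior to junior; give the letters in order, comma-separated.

A, B, D, C, E

Adjusting effective dates: A relates back to 3/2/2021 (work commenced).
Ordering by effective date: A (3/2/2021), E (3/6/2021), D (4/3/2021), C (1/4/2022), B (10/17/2022).
Because E would otherwise rank above B, the subordination swaps them.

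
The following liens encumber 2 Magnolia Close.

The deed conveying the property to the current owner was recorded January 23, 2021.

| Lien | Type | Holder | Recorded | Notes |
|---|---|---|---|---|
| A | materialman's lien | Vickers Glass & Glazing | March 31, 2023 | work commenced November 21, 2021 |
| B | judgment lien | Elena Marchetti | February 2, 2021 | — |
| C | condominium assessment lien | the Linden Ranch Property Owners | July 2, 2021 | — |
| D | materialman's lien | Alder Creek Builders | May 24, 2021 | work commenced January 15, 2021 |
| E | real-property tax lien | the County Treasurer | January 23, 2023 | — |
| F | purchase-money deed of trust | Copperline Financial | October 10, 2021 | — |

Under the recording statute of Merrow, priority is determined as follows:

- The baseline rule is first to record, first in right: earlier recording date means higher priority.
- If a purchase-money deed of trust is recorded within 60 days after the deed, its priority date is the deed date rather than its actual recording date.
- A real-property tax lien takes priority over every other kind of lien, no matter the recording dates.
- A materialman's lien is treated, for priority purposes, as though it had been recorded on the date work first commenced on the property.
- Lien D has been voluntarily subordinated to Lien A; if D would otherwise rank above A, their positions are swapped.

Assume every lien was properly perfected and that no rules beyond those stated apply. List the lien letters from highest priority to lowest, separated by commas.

First, effective dates: A's effective date is November 21, 2021, when work began; D relates back to January 15, 2021 (work commenced); F was recorded 260 days after the deed, outside the 60-day window, so it keeps its recording date.
As a real-property tax lien, E is senior to every other lien.
The other liens, earliest effective date first: D (January 15, 2021), B (February 2, 2021), C (July 2, 2021), F (October 10, 2021), A (November 21, 2021).
D is senior to A before the subordination, so the two trade places.

E, A, B, C, F, D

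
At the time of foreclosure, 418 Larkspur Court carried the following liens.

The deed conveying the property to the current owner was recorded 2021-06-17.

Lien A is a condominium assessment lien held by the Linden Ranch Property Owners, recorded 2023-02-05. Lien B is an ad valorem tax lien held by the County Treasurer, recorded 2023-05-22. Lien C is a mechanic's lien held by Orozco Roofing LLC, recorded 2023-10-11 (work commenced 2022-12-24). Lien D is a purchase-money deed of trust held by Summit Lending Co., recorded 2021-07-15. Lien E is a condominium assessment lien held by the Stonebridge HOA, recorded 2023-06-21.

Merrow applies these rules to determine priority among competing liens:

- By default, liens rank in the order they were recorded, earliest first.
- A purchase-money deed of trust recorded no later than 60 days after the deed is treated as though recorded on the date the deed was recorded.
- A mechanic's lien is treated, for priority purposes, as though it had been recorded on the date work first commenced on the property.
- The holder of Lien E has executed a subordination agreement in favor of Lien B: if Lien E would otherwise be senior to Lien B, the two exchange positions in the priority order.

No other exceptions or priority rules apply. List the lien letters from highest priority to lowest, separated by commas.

D, C, A, B, E

Effective dates: C's effective date is 2022-12-24, when work began; D was recorded within the 60-day window, so its effective date is the deed date 2021-06-17.
Ordering by effective date: D (2021-06-17), C (2022-12-24), A (2023-02-05), B (2023-05-22), E (2023-06-21).
E already ranks below B; the subordination has no effect.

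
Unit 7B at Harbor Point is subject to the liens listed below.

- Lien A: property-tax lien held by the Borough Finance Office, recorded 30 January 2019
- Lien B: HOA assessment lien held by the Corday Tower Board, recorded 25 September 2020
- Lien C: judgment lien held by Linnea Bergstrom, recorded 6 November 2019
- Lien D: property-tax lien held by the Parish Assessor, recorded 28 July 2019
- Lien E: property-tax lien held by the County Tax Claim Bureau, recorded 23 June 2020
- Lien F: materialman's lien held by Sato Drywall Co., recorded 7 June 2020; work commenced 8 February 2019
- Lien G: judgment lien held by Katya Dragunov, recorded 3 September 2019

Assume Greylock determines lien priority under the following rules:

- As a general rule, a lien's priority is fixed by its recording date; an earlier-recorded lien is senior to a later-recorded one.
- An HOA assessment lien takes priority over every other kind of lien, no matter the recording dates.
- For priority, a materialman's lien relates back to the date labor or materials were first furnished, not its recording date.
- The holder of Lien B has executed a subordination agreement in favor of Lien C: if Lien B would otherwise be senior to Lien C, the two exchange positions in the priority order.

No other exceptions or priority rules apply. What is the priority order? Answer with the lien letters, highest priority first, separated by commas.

C, A, F, D, G, B, E

Effective dates: F is treated as recorded 8 February 2019, the work-commencement date.
B, as an HOA assessment lien, has superpriority and ranks first.
Remaining liens by effective date: A (30 January 2019), F (8 February 2019), D (28 July 2019), G (3 September 2019), C (6 November 2019), E (23 June 2020).
The subordination applies — B was senior to C — so B and C swap.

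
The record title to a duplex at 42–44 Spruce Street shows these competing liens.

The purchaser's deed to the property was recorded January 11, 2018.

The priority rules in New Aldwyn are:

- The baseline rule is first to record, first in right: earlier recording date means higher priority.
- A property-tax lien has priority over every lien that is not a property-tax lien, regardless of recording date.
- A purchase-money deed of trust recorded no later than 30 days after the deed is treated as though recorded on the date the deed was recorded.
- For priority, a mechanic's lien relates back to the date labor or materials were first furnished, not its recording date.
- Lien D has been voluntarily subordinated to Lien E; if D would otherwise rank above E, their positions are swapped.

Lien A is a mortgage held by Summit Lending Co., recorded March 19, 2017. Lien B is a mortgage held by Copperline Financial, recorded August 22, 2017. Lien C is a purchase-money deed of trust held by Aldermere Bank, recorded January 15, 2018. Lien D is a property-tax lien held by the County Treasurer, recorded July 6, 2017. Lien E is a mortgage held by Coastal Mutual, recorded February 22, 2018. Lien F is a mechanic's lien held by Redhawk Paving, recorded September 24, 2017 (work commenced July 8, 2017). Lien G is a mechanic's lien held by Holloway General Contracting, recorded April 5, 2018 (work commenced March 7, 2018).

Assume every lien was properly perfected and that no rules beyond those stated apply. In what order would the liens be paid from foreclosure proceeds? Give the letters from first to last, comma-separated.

Effective dates: C was recorded within the 30-day window, so its effective date is the deed date January 11, 2018; F is treated as recorded July 8, 2017, the work-commencement date; G is treated as recorded March 7, 2018, the work-commencement date.
As a property-tax lien, D is senior to every other lien.
Among the remaining liens, by effective date: A (March 19, 2017), F (July 8, 2017), B (August 22, 2017), C (January 11, 2018), E (February 22, 2018), G (March 7, 2018).
Because D would otherwise rank above E, the subordination swaps them.

E, A, F, B, C, D, G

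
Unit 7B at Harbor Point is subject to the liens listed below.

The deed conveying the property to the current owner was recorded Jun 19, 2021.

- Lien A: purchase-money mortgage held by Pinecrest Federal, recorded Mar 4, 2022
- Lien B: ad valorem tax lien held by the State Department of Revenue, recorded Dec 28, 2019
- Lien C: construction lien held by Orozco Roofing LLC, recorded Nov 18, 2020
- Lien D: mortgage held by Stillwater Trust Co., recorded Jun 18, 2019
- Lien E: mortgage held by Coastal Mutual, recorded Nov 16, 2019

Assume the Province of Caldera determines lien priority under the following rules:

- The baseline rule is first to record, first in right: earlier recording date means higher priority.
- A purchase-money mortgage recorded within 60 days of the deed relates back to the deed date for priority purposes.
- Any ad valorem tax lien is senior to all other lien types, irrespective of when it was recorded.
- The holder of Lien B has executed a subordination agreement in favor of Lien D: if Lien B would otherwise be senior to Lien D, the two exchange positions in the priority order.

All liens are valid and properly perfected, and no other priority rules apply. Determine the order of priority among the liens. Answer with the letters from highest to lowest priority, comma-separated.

First, effective dates: A missed the 60-day window (258 days after the deed), so its recording date stands.
B is an ad valorem tax lien, so it outranks all other liens regardless of date.
The other liens, earliest effective date first: D (Jun 18, 2019), E (Nov 16, 2019), C (Nov 18, 2020), A (Mar 4, 2022).
The subordination applies — B was senior to D — so B and D swap.

D, B, E, C, A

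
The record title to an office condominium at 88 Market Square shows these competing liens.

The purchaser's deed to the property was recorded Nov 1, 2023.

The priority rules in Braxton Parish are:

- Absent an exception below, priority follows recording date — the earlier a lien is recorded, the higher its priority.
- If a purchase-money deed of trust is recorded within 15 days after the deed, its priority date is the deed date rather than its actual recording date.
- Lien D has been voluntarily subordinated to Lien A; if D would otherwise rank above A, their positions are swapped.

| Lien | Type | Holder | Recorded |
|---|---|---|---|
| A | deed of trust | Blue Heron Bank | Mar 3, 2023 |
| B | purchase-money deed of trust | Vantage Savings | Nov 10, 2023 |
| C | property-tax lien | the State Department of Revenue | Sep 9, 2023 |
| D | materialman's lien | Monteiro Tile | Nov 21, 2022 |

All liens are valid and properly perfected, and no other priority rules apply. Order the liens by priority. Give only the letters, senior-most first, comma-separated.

Effective dates: B relates back to the deed date Nov 1, 2023.
By effective date, earliest first: D (Nov 21, 2022), A (Mar 3, 2023), C (Sep 9, 2023), B (Nov 1, 2023).
Because D would otherwise rank above A, the subordination swaps them.

A, D, C, B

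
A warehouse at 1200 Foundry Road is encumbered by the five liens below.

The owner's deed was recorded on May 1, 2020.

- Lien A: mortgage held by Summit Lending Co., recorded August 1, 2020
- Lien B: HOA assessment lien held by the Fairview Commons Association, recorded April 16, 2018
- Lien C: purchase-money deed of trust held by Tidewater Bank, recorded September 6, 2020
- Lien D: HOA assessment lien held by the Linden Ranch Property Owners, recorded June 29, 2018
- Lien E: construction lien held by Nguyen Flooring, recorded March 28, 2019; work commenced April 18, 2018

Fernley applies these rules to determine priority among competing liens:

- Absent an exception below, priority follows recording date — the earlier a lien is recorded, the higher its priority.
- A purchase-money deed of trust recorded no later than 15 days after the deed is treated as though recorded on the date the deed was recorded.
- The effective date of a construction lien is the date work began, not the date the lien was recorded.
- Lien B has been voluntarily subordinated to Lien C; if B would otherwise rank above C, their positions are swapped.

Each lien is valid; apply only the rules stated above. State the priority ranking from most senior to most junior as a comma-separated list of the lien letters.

Effective dates: C was recorded 128 days after the deed, outside the 15-day window, so it keeps its recording date; E's effective date is April 18, 2018, when work began.
By effective date, earliest first: B (April 16, 2018), E (April 18, 2018), D (June 29, 2018), A (August 1, 2020), C (September 6, 2020).
B is senior to C before the subordination, so the two trade places.

C, E, D, A, B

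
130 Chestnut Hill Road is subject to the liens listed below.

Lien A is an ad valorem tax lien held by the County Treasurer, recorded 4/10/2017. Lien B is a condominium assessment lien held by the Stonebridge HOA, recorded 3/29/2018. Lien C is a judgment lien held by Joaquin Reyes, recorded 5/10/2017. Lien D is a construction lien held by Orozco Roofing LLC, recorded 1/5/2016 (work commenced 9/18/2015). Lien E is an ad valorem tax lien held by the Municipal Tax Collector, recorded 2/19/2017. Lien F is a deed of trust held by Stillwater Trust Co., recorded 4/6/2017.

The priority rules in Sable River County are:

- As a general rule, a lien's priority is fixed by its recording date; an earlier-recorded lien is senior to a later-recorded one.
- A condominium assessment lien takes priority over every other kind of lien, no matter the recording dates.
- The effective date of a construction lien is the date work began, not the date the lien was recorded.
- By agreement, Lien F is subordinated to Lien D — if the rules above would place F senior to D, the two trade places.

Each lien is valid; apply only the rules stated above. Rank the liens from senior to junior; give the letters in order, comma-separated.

B, D, E, F, A, C

Adjusting effective dates: D relates back to 9/18/2015 (work commenced).
As a condominium assessment lien, B is senior to every other lien.
Among the remaining liens, by effective date: D (9/18/2015), E (2/19/2017), F (4/6/2017), A (4/10/2017), C (5/10/2017).
F is already junior to D, so the subordination agreement changes nothing.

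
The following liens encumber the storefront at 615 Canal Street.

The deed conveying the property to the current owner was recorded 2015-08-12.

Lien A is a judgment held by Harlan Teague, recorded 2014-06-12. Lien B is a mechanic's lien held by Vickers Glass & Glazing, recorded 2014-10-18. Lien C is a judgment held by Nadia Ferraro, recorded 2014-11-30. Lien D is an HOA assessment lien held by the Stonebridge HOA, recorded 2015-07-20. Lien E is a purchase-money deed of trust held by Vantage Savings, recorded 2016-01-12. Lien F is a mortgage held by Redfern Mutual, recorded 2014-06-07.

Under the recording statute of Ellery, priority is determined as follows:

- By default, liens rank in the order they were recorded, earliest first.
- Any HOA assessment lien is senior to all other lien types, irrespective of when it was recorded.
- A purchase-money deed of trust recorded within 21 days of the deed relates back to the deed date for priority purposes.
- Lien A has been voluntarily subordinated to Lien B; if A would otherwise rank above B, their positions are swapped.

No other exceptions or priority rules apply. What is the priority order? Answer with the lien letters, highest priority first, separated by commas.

D, F, B, A, C, E

Effective dates: E was recorded 153 days after the deed, outside the 21-day window, so it keeps its recording date.
D is an HOA assessment lien and takes priority over every other lien.
Ordering the rest by effective date: F (2014-06-07), A (2014-06-12), B (2014-10-18), C (2014-11-30), E (2016-01-12).
The subordination applies — A was senior to B — so A and B swap.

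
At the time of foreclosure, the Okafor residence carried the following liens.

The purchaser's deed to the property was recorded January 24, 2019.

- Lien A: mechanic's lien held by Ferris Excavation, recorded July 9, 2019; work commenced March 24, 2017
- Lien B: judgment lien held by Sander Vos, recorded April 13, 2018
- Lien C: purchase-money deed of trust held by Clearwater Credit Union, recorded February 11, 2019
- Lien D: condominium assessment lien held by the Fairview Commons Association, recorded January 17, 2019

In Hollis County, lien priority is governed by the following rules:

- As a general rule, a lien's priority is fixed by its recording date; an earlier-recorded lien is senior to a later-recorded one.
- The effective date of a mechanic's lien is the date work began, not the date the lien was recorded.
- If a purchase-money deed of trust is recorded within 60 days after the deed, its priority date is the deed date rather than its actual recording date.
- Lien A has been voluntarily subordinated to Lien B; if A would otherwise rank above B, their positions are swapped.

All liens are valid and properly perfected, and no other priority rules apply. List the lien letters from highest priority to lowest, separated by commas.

B, A, D, C

Effective dates: A is treated as recorded March 24, 2017, the work-commencement date; C relates back to the deed date January 24, 2019.
By effective date: A (March 24, 2017), B (April 13, 2018), D (January 17, 2019), C (January 24, 2019).
A is senior to B before the subordination, so the two trade places.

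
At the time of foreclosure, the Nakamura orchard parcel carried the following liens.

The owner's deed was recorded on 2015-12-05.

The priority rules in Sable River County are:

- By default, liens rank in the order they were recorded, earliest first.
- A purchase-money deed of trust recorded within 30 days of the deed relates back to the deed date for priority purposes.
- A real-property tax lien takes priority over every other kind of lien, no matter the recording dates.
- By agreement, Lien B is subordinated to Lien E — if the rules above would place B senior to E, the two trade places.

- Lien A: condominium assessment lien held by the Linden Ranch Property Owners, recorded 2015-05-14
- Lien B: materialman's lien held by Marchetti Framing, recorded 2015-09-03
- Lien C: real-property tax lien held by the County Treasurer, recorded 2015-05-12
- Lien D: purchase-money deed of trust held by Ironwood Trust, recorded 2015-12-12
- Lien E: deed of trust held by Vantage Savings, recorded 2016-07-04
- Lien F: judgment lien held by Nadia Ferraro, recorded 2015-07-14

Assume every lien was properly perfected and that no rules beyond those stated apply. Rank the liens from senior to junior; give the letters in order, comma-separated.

C, A, F, E, D, B

First, effective dates: D relates back to the deed date 2015-12-05.
C is a real-property tax lien and takes priority over every other lien.
Among the remaining liens, by effective date: A (2015-05-14), F (2015-07-14), B (2015-09-03), D (2015-12-05), E (2016-07-04).
Because B would otherwise rank above E, the subordination swaps them.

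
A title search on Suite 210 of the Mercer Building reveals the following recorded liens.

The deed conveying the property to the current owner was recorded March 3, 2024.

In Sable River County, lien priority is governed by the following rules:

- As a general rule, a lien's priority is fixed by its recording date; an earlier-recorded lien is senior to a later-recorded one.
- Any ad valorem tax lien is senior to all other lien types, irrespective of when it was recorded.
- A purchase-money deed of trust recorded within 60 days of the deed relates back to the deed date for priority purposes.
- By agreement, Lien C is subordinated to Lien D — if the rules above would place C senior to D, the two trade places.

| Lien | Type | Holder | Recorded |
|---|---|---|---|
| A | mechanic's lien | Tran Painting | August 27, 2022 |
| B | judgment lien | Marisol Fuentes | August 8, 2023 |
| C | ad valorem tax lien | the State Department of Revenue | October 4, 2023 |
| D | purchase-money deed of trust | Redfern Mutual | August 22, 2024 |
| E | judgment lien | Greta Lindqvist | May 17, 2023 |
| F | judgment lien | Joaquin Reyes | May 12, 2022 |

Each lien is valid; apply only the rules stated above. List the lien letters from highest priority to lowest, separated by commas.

D, F, A, E, B, C

Effective dates: D was recorded 172 days after the deed — beyond 60 days — so no relation-back applies.
C is an ad valorem tax lien, so it outranks all other liens regardless of date.
Ordering the rest by effective date: F (May 12, 2022), A (August 27, 2022), E (May 17, 2023), B (August 8, 2023), D (August 22, 2024).
The subordination applies — C was senior to D — so C and D swap.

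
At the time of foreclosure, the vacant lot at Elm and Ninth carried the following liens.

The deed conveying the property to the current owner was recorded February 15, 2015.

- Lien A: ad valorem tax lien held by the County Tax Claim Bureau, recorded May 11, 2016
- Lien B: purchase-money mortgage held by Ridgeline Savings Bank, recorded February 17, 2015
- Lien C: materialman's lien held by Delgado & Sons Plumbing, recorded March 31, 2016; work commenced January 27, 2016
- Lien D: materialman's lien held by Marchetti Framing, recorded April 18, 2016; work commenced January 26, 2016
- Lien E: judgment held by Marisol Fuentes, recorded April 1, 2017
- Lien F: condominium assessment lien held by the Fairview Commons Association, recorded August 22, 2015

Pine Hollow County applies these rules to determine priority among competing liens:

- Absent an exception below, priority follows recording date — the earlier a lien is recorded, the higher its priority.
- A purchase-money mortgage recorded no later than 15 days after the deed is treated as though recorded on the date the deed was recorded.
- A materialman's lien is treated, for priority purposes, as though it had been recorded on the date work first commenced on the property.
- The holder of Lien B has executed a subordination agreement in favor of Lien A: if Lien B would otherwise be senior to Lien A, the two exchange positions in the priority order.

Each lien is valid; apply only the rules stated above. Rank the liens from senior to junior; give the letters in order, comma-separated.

A, F, D, C, B, E

Effective dates: B's effective date is the deed date, February 15, 2015; C is treated as recorded January 27, 2016, the work-commencement date; D's effective date is January 26, 2016, when work began.
By effective date: B (February 15, 2015), F (August 22, 2015), D (January 26, 2016), C (January 27, 2016), A (May 11, 2016), E (April 1, 2017).
B would otherwise be senior to A, so under the subordination agreement B and A exchange positions.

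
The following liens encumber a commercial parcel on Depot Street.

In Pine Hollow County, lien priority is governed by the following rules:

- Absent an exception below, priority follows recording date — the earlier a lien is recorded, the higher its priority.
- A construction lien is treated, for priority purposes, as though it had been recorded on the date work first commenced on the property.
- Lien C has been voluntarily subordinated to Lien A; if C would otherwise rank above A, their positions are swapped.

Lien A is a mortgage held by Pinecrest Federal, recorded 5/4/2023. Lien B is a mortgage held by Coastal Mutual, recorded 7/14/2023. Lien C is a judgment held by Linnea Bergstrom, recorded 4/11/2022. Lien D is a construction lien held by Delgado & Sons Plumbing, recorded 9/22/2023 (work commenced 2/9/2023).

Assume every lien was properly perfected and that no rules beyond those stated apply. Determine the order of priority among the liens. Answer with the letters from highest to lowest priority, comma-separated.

A, D, C, B

Adjusting effective dates: D relates back to 2/9/2023 (work commenced).
By effective date, earliest first: C (4/11/2022), D (2/9/2023), A (5/4/2023), B (7/14/2023).
C is senior to A before the subordination, so the two trade places.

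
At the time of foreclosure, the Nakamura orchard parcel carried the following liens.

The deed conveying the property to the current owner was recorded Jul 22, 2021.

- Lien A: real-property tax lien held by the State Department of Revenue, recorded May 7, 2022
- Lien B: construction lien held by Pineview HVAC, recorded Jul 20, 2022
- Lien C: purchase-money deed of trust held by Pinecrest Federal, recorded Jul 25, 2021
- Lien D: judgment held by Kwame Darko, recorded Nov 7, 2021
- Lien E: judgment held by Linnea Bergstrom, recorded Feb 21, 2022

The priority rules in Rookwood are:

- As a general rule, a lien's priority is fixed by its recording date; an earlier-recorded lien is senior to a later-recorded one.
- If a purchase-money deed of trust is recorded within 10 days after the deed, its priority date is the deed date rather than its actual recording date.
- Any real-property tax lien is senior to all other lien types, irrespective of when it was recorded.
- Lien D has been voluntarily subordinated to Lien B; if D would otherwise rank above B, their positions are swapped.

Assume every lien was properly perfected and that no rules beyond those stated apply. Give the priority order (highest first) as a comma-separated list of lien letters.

Effective dates: C was recorded within the 10-day window, so its effective date is the deed date Jul 22, 2021.
A, as a real-property tax lien, has superpriority and ranks first.
Ordering the rest by effective date: C (Jul 22, 2021), D (Nov 7, 2021), E (Feb 21, 2022), B (Jul 20, 2022).
The subordination applies — D was senior to B — so D and B swap.

A, C, B, E, D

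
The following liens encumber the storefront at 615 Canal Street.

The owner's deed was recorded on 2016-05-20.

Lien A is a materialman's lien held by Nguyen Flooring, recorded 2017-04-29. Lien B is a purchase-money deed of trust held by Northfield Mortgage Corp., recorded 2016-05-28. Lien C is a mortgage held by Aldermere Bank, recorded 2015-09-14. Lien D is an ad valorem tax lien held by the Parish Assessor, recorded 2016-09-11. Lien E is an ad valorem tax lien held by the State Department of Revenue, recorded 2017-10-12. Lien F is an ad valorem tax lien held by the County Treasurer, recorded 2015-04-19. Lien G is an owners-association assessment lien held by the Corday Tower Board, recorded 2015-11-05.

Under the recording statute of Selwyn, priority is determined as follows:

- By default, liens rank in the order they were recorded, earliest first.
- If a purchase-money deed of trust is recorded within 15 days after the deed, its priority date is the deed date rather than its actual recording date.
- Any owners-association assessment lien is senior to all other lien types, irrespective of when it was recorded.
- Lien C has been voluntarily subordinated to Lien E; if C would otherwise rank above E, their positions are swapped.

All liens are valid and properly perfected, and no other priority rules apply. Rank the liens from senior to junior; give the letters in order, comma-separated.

G, F, E, B, D, A, C

Effective dates: B relates back to the deed date 2016-05-20.
G is an owners-association assessment lien, so it outranks all other liens regardless of date.
The other liens, earliest effective date first: F (2015-04-19), C (2015-09-14), B (2016-05-20), D (2016-09-11), A (2017-04-29), E (2017-10-12).
The subordination applies — C was senior to E — so C and E swap.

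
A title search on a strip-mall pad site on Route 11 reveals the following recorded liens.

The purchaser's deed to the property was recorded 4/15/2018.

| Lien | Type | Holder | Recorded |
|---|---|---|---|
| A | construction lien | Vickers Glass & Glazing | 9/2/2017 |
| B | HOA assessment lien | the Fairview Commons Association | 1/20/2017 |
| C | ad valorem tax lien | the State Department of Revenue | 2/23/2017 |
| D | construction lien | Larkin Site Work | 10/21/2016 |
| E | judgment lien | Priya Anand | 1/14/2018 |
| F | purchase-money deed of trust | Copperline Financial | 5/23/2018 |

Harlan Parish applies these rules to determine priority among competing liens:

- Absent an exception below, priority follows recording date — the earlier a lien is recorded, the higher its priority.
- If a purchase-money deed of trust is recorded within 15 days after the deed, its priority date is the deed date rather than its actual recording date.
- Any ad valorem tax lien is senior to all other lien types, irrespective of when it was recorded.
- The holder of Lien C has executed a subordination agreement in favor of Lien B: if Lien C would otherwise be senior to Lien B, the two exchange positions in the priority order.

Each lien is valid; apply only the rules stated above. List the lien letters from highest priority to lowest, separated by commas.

B, D, C, A, E, F

First, effective dates: F was recorded 38 days after the deed — beyond 15 days — so no relation-back applies.
C is an ad valorem tax lien, so it outranks all other liens regardless of date.
Among the remaining liens, by effective date: D (10/21/2016), B (1/20/2017), A (9/2/2017), E (1/14/2018), F (5/23/2018).
C would otherwise be senior to B, so under the subordination agreement C and B exchange positions.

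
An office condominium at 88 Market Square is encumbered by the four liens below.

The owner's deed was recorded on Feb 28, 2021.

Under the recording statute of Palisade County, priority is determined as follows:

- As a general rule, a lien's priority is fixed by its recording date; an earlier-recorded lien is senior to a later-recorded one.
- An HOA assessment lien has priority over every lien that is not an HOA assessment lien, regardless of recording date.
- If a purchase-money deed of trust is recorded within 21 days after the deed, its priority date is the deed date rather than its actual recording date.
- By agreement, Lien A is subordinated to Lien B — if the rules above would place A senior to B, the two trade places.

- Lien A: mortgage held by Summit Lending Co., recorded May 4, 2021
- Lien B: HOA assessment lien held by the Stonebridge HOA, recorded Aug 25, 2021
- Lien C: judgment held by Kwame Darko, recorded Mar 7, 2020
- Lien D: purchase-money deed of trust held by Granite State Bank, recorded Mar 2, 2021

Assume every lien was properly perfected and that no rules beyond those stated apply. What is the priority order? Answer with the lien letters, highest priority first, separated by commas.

B, C, D, A

Adjusting effective dates: D was recorded within the 21-day window, so its effective date is the deed date Feb 28, 2021.
B is an HOA assessment lien and takes priority over every other lien.
The other liens, earliest effective date first: C (Mar 7, 2020), D (Feb 28, 2021), A (May 4, 2021).
A already ranks below B; the subordination has no effect.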